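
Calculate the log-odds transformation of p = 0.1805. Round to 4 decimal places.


1 - p = 0.8195.
p/(1-p) = 0.2203.
logit = ln(0.2203) = -1.5130.

-1.5130


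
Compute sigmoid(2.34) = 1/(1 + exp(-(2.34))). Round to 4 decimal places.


First, exp(-2.3400) = 0.0963.
Then sigma(z) = 1/(1 + 0.0963) = 0.9121.

0.9121


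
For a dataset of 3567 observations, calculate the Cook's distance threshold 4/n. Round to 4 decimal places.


Cook's distance cutoff = 4/n = 4/3567.
= 0.0011.

0.0011


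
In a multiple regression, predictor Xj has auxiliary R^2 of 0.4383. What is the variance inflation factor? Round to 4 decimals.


Using VIF = 1/(1 - R^2_j):
1 - 0.4383 = 0.5617.
VIF = 1.7803.

1.7803


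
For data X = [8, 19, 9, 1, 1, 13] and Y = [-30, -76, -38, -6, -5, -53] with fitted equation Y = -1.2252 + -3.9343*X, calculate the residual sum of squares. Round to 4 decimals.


Predicted values from Y = -1.2252 + -3.9343*X.
Residuals: [2.6996, -0.0231, -1.3661, -0.8405, 0.1595, -0.6289].
SSres = 10.2820.

10.2820


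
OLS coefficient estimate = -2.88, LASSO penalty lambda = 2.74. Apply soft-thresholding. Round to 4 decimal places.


Check: |-2.88| = 2.88 vs lambda = 2.74.
Since |beta| > lambda, coefficient = sign(beta)*(|beta| - lambda) = -0.1400.
Soft-thresholded coefficient = -0.1400.

-0.1400


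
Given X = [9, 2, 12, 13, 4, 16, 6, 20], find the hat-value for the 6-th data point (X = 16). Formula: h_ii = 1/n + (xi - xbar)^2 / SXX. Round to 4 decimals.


Compute xbar = 10.2500 with n = 8 observations.
SXX = 265.5000.
Leverage = 1/8 + (16 - 10.2500)^2/265.5000 = 0.2495.

0.2495


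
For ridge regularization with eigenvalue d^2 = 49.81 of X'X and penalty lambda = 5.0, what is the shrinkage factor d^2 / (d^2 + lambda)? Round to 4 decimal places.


Compute the denominator: 49.81 + 5.0 = 54.8100.
Shrinkage factor = 49.81 / 54.8100 = 0.9088.

0.9088


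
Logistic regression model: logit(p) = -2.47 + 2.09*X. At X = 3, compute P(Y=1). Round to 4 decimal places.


z = -2.47 + 2.09 * 3 = 3.8000.
Sigmoid: P = 1 / (1 + exp(-3.8000)) = 0.9781.

0.9781


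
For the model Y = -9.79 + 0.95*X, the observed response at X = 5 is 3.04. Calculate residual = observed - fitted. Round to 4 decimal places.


Predicted = -9.79 + 0.95 * 5 = -5.0400.
Residual = 3.04 - -5.0400 = 8.0800.

8.0800


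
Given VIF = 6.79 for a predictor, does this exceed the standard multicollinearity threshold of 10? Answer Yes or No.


Check: VIF = 6.79 vs threshold = 10.
Since 6.79 < 10, the answer is No.

No


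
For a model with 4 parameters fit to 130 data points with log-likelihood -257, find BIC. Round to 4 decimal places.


k * ln(n) = 4 * ln(130) = 4 * 4.867534 = 19.470136.
-2 * loglik = -2 * (-257) = 514.
BIC = 19.470136 + 514 = 533.470136, which rounds to 533.4701.

533.4701


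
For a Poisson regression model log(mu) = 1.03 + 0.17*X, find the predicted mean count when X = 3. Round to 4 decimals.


eta = 1.03 + 0.17 * 3 = 1.5400.
mu = exp(1.5400) = 4.6646.

4.6646


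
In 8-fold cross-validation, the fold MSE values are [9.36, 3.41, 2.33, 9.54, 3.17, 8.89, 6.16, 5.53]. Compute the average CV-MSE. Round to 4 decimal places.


Sum of fold MSEs = 48.3900.
Average = 48.3900 / 8 = 6.0488.

6.0488


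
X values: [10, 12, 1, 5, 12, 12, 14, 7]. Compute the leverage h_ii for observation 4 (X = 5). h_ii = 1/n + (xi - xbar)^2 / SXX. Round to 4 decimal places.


Compute xbar = 9.1250 with n = 8 observations.
SXX = 136.8750.
Leverage = 1/8 + (5 - 9.1250)^2/136.8750 = 0.2493.

0.2493


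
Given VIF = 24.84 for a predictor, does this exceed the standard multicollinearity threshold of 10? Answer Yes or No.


Check: VIF = 24.84 vs threshold = 10.
Since 24.84 >= 10, the answer is Yes.

Yes


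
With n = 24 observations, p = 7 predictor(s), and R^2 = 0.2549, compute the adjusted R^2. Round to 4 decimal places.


Using the formula:
(1 - 0.2549) = 0.7451.
Multiply by 23/16: 0.7451 * 23 = 17.1373, then 17.1373 / 16 = 1.0711.
Adj R^2 = 1 - 1.0711 = -0.0711.

-0.0711


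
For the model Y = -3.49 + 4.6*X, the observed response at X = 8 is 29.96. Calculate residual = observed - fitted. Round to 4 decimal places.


Predicted = -3.49 + 4.6 * 8 = 33.3100.
Residual = 29.96 - 33.3100 = -3.3500.

-3.3500


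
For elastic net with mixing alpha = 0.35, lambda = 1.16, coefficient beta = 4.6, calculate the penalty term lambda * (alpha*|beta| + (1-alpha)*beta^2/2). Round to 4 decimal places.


L1 component = 0.35 * |4.6| = 1.6100.
L2 component = 0.65 * 4.6^2 / 2 = 6.8770.
Penalty = 1.16 * (1.6100 + 6.8770) = 1.16 * 8.4870 = 9.8449.

9.8449


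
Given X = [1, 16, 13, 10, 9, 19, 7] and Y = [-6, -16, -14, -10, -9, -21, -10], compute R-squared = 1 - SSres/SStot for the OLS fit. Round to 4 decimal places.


After computing the OLS fit (b0=-3.6225, b1=-0.8086):
SSres = 13.8929, SStot = 153.4286.
R^2 = 1 - 13.8929/153.4286 = 0.9095.

0.9095


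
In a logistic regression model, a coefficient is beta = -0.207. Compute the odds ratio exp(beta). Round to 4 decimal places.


Odds ratio = exp(beta) = exp(-0.207).
= 0.8130.

0.8130


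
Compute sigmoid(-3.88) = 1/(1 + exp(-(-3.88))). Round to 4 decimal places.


exp(3.8800) = 48.4242.
1 + exp(-z) = 49.4242.
sigmoid = 1/49.4242 = 0.0202.

0.0202


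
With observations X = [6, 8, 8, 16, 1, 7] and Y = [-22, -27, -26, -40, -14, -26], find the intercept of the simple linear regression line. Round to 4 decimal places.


First find the slope: b1 = -1.7358.
Means: xbar = 7.6667, ybar = -25.8333.
b0 = ybar - b1 * xbar = -25.8333 - -1.7358 * 7.6667 = -12.5256.

-12.5256


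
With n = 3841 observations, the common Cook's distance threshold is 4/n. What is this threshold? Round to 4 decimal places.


The threshold is 4/n.
4/3841 = 0.0010.

0.0010


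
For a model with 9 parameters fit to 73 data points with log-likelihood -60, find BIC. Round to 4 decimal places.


k * ln(n) = 9 * ln(73) = 9 * 4.290459 = 38.614131.
-2 * loglik = -2 * (-60) = 120.
BIC = 38.614131 + 120 = 158.614131, which rounds to 158.6141.

158.6141


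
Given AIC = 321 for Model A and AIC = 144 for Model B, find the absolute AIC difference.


|AIC_A - AIC_B| = |321 - 144| = 177.
Model B is preferred (lower AIC).

177


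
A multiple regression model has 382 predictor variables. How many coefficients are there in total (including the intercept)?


Each predictor gets one coefficient, plus one intercept.
Total parameters = 382 + 1 = 383.

383


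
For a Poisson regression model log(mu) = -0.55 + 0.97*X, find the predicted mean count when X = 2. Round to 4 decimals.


eta = -0.55 + 0.97 * 2 = 1.3900.
mu = exp(1.3900) = 4.0149.

4.0149


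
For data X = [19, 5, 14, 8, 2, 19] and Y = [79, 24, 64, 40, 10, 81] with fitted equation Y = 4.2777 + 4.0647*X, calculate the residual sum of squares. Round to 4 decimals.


Compute predicted values, then residuals = yi - yhat_i.
Residuals: [-2.5070, -0.6012, 2.8165, 3.2047, -2.4071, -0.5070].
SSres = sum(residual^2) = 30.9004.

30.9004


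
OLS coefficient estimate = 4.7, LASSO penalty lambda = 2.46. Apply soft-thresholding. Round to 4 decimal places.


Absolute value: |4.7| = 4.7.
Compare to lambda = 2.46.
Since |beta| > lambda, coefficient = sign(beta)*(|beta| - lambda) = 2.2400.

2.2400


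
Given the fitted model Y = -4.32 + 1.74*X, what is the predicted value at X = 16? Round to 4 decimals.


Plug X = 16 into Y = -4.32 + 1.74*X:
Y = -4.32 + 27.8400 = 23.5200.

23.5200


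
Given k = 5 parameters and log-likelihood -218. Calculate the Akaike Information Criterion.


Compute:
2k = 2*5 = 10.
-2*loglik = -2*(-218) = 436.
AIC = 10 + 436 = 446.

446


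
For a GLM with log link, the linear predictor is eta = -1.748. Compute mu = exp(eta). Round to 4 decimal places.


Apply the inverse link:
mu = e^-1.748 = 0.1741.

0.1741


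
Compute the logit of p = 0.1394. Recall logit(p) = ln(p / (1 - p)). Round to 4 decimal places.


Compute the odds: 0.1394/0.8606 = 0.1620.
Take the natural log: ln(0.1620) = -1.8203.

-1.8203


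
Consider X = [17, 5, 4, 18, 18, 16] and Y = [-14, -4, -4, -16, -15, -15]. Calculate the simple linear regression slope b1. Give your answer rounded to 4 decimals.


The sample means are xbar = 13.0000 and ybar = -11.3333.
Compute S_xx = 220.0000 and S_xy = -188.0000.
Slope b1 = S_xy / S_xx = -188.0000 / 220.0000 = -0.8545.

-0.8545


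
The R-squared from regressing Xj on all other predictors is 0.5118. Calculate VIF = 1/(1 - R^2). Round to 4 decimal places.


Denominator: 1 - 0.5118 = 0.4882.
VIF = 1 / 0.4882 = 2.0483.

2.0483


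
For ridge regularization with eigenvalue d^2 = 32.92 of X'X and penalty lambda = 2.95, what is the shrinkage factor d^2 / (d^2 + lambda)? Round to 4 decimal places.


Denominator = d^2 + lambda = 32.92 + 2.95 = 35.8700.
Shrinkage = 32.92 / 35.8700 = 0.9178.

0.9178


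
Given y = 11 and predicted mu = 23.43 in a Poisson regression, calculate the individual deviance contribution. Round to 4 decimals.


First: ln(11/23.43) = -0.756122.
Then: 11 * -0.756122 = -8.317342.
y - mu = 11 - 23.43 = -12.43.
D = 2(-8.317342 - -12.43) = 8.225316, which rounds to 8.2253.

8.2253


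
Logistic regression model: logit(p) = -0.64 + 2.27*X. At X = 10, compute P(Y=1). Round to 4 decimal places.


z = -0.64 + 2.27 * 10 = 22.0600.
Sigmoid: P = 1 / (1 + exp(-22.0600)) = 1.0000.

1.0000


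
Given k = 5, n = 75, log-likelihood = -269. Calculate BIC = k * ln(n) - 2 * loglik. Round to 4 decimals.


k * ln(n) = 5 * ln(75) = 5 * 4.317488 = 21.587440.
-2 * loglik = -2 * (-269) = 538.
BIC = 21.587440 + 538 = 559.587440, which rounds to 559.5874.

559.5874


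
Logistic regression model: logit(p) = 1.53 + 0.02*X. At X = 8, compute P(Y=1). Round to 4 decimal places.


Linear predictor: z = 1.53 + 0.02 * 8 = 1.6900.
P = 1/(1 + exp(-1.6900)) = 1/(1 + 0.1845) = 0.8442.

0.8442


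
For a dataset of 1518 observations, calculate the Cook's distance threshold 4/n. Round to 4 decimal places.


Cook's distance cutoff = 4/n = 4/1518.
= 0.0026.

0.0026


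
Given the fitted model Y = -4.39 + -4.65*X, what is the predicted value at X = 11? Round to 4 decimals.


Substitute X = 11 into the equation:
Y = -4.39 + -4.65 * 11 = -4.39 + -51.1500 = -55.5400.

-55.5400


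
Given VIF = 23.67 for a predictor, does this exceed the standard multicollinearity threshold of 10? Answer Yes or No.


The threshold is 10.
VIF = 23.67 is >= 10.
Multicollinearity indication: Yes.

Yes


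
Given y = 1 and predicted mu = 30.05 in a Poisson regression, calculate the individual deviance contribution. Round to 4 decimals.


Compute y*ln(y/mu) = 1*ln(1/30.05) = 1*-3.402863 = -3.402863.
y - mu = -29.05.
D = 2*(-3.402863 - (-29.05)) = 51.294274, which rounds to 51.2943.

51.2943


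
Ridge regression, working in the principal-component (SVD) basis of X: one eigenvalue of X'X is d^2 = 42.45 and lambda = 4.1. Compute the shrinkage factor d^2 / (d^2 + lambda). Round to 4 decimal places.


Denominator = d^2 + lambda = 42.45 + 4.1 = 46.5500.
Shrinkage = 42.45 / 46.5500 = 0.9119.

0.9119


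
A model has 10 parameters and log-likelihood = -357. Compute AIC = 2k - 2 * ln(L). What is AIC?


Compute:
2k = 2*10 = 20.
-2*loglik = -2*(-357) = 714.
AIC = 20 + 714 = 734.

734


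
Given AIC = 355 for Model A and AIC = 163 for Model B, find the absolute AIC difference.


Compute |355 - 163| = 192.
Model B has the smaller AIC.

192


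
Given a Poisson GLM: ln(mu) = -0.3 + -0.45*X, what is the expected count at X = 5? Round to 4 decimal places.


Linear predictor: eta = -0.3 + (-0.45)(5) = -2.5500.
Expected count: mu = exp(-2.5500) = 0.0781.

0.0781


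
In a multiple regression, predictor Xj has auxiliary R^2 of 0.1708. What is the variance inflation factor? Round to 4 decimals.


Denominator: 1 - 0.1708 = 0.8292.
VIF = 1 / 0.8292 = 1.2060.

1.2060


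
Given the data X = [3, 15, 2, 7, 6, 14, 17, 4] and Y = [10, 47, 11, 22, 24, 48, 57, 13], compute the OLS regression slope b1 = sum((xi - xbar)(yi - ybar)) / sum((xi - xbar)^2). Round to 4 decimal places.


The sample means are xbar = 8.5000 and ybar = 29.0000.
Compute S_xx = 246.0000 and S_xy = 776.0000.
Slope b1 = S_xy / S_xx = 776.0000 / 246.0000 = 3.1545.

3.1545


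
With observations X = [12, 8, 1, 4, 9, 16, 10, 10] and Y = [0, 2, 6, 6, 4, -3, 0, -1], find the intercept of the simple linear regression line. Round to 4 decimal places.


The slope is b1 = -0.6589.
Sample means are xbar = 8.7500 and ybar = 1.7500.
Intercept: b0 = 1.7500 - (-0.6589)(8.7500) = 7.5151.

7.5151


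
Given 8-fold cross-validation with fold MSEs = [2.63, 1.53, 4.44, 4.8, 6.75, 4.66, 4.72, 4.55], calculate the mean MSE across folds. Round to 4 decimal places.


Sum of fold MSEs = 34.0800.
Average = 34.0800 / 8 = 4.2600.

4.2600


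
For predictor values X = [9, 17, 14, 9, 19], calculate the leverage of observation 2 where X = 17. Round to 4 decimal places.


Mean of X: xbar = 13.6000.
SXX = 83.2000.
For X = 17: h = 1/5 + (17 - 13.6000)^2/83.2000 = 0.3389.

0.3389


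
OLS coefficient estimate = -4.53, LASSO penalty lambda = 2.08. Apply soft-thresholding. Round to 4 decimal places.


Check: |-4.53| = 4.53 vs lambda = 2.08.
Since |beta| > lambda, coefficient = sign(beta)*(|beta| - lambda) = -2.4500.
Soft-thresholded coefficient = -2.4500.

-2.4500


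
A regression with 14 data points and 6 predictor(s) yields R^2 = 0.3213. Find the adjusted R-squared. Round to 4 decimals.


Plug in: Adj R^2 = 1 - (1 - 0.3213) * 13/7.
= 1 - 0.6787 * 13/7
= 1 - 8.8231 / 7
= 1 - 1.2604 = -0.2604.

-0.2604


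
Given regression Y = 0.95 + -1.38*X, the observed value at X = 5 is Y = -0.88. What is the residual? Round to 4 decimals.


Predicted = 0.95 + -1.38 * 5 = -5.9500.
Residual = -0.88 - -5.9500 = 5.0700.

5.0700


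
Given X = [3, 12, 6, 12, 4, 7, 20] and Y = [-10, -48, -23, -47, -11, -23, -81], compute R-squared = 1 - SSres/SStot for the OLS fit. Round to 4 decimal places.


After computing the OLS fit (b0=4.4282, b1=-4.2812):
SSres = 16.0248, SStot = 3917.4286.
R^2 = 1 - 16.0248/3917.4286 = 0.9959.

0.9959


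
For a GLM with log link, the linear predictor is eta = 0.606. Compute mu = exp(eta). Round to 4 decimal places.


The inverse log link gives:
mu = exp(0.606) = 1.8331.

1.8331


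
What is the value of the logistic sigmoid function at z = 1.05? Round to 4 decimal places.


exp(-1.0500) = 0.3499.
1 + exp(-z) = 1.3499.
sigmoid = 1/1.3499 = 0.7408.

0.7408


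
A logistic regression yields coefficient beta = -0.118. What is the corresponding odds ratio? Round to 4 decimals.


The odds ratio is computed as:
OR = e^(-0.118) = 0.8887.

0.8887


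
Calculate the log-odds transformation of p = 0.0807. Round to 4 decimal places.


1 - p = 0.9193.
p/(1-p) = 0.0878.
logit = ln(0.0878) = -2.4329.

-2.4329


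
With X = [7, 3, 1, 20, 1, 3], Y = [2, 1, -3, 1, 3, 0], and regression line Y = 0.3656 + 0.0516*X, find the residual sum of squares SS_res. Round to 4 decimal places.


Predicted values from Y = 0.3656 + 0.0516*X.
Residuals: [1.2732, 0.4796, -3.4172, -0.3976, 2.5828, -0.5204].
SSres = 20.6281.

20.6281


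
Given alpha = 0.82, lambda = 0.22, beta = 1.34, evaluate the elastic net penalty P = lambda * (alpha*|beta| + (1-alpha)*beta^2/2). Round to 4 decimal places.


L1 component = 0.82 * |1.34| = 1.0988.
L2 component = 0.18 * 1.34^2 / 2 = 0.1616.
Penalty = 0.22 * (1.0988 + 0.1616) = 0.22 * 1.2604 = 0.2773.

0.2773


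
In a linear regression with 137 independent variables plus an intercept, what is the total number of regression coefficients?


Including the intercept, the model has 137 predictor coefficients + 1 intercept.
Total = 138.

138


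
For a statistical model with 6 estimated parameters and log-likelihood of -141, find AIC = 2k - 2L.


AIC = 2k - 2*loglik = 2(6) - 2(-141).
= 12 + 282 = 294.

294


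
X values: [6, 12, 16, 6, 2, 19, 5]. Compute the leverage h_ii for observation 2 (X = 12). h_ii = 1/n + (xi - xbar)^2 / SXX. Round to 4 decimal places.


n = 7, xbar = 9.4286.
SXX = sum((xi - xbar)^2) = 239.7143.
h = 1/7 + (12 - 9.4286)^2 / 239.7143 = 0.1704.

0.1704


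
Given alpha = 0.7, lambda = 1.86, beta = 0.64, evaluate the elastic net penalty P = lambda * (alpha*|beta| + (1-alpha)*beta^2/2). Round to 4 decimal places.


Compute:
L1 = 0.7 * 0.64 = 0.4480.
L2 = 0.3 * 0.64^2 / 2 = 0.0614.
Penalty = 1.86 * (0.4480 + 0.0614) = 0.9476.

0.9476


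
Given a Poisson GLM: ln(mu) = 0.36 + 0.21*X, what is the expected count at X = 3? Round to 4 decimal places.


Linear predictor: eta = 0.36 + (0.21)(3) = 0.9900.
Expected count: mu = exp(0.9900) = 2.6912.

2.6912


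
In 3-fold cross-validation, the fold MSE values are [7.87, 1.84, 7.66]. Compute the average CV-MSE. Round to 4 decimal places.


Total MSE across folds = 17.3700.
CV-MSE = 17.3700/3 = 5.7900.

5.7900


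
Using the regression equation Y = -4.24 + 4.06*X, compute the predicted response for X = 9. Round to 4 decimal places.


Predicted value:
Y = -4.24 + (4.06)(9) = -4.24 + 36.5400 = 32.3000.

32.3000


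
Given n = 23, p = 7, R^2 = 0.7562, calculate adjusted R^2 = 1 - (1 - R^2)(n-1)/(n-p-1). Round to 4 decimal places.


Plug in: Adj R^2 = 1 - (1 - 0.7562) * 22/15.
= 1 - 0.2438 * 22/15
= 1 - 5.3636 / 15
= 1 - 0.3576 = 0.6424.

0.6424


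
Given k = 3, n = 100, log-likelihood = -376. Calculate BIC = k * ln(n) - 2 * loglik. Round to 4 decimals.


Compute k*ln(n) = 3*ln(100) = 3*4.605170 = 13.815510.
Then -2*loglik = 752.
BIC = 13.815510 + 752 = 765.815510, which rounds to 765.8155.

765.8155


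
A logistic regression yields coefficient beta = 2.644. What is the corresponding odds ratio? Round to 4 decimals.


Odds ratio = exp(beta) = exp(2.644).
= 14.0694.

14.0694


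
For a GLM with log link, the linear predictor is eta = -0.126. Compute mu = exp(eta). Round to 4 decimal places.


Apply the inverse link:
mu = e^-0.126 = 0.8816.

0.8816


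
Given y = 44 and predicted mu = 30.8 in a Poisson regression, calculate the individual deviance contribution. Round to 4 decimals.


First: ln(44/30.8) = 0.356675.
Then: 44 * 0.356675 = 15.693700.
y - mu = 44 - 30.8 = 13.2.
D = 2(15.693700 - 13.2) = 4.987400, which rounds to 4.9874.

4.9874


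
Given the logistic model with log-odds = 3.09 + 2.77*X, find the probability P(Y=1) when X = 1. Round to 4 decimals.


Linear predictor: z = 3.09 + 2.77 * 1 = 5.8600.
P = 1/(1 + exp(-5.8600)) = 1/(1 + 0.0029) = 0.9972.

0.9972


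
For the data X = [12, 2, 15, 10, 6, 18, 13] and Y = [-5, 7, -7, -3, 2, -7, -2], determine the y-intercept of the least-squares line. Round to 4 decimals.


The slope is b1 = -0.8942.
Sample means are xbar = 10.8571 and ybar = -2.1429.
Intercept: b0 = -2.1429 - (-0.8942)(10.8571) = 7.5654.

7.5654


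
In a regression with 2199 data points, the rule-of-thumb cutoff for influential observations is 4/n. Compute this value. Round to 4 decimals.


Using the rule of thumb:
Threshold = 4 / 2199 = 0.0018.

0.0018


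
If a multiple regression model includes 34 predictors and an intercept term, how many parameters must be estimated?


Each predictor gets one coefficient, plus one intercept.
Total parameters = 34 + 1 = 35.

35


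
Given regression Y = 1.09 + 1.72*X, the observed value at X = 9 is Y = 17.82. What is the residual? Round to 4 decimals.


Predicted = 1.09 + 1.72 * 9 = 16.5700.
Residual = 17.82 - 16.5700 = 1.2500.

1.2500


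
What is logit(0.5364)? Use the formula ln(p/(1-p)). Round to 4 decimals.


The odds are p/(1-p) = 0.5364 / 0.4636 = 1.1570.
logit(p) = ln(1.1570) = 0.1459.

0.1459


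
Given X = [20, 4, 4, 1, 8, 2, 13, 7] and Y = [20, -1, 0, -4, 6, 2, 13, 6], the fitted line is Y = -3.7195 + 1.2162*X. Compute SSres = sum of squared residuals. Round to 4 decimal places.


Compute predicted values, then residuals = yi - yhat_i.
Residuals: [-0.6045, -2.1453, -1.1453, -1.4967, -0.0101, 3.2871, 0.9089, 1.2061].
SSres = sum(residual^2) = 21.6055.

21.6055


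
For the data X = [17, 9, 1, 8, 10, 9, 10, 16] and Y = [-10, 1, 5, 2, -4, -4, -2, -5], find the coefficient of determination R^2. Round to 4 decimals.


After computing the OLS fit (b0=6.3634, b1=-0.8488):
SSres = 30.9448, SStot = 154.8750.
R^2 = 1 - 30.9448/154.8750 = 0.8002.

0.8002


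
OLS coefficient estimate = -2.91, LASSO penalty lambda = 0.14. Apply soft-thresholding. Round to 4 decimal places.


Check: |-2.91| = 2.91 vs lambda = 0.14.
Since |beta| > lambda, coefficient = sign(beta)*(|beta| - lambda) = -2.7700.
Soft-thresholded coefficient = -2.7700.

-2.7700


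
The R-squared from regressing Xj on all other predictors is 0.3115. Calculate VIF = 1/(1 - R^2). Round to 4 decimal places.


VIF = 1 / (1 - 0.3115).
= 1 / 0.6885 = 1.4524.

1.4524


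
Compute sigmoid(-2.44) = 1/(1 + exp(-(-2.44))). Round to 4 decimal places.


Compute exp(2.4400) = 11.4730.
Sigmoid = 1 / (1 + 11.4730) = 1 / 12.4730 = 0.0802.

0.0802


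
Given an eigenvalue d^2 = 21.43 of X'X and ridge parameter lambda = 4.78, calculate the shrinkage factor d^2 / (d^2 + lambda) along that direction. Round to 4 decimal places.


Compute the denominator: 21.43 + 4.78 = 26.2100.
Shrinkage factor = 21.43 / 26.2100 = 0.8176.

0.8176


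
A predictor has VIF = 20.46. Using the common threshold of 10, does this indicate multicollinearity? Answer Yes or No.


Check: VIF = 20.46 vs threshold = 10.
Since 20.46 >= 10, the answer is Yes.

Yes


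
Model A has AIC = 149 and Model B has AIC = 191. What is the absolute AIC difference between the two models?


Absolute difference = |149 - 191| = 42.
The model with lower AIC (A) is preferred.

42


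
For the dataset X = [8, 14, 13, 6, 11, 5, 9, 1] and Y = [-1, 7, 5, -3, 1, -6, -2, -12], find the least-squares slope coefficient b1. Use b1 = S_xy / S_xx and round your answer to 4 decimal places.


Calculate xbar = 8.3750, ybar = -1.3750.
S_xx = 131.8750, S_xy = 180.1250.
Using b1 = S_xy / S_xx = 180.1250 / 131.8750, we get b1 = 1.3659.

1.3659


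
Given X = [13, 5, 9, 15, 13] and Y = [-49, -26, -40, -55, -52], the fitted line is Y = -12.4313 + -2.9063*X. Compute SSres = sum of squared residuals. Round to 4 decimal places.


Compute predicted values, then residuals = yi - yhat_i.
Residuals: [1.2132, 0.9628, -1.4120, 1.0258, -1.7868].
SSres = sum(residual^2) = 8.6375.

8.6375


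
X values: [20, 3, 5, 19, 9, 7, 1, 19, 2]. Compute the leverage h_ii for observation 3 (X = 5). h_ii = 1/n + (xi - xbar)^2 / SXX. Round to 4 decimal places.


Mean of X: xbar = 9.4444.
SXX = 488.2222.
For X = 5: h = 1/9 + (5 - 9.4444)^2/488.2222 = 0.1516.

0.1516


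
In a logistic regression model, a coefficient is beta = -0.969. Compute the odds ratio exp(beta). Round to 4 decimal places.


exp(-0.969) = 0.3795.
So the odds ratio is 0.3795.

0.3795


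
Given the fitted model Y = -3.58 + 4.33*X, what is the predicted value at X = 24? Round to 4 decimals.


Plug X = 24 into Y = -3.58 + 4.33*X:
Y = -3.58 + 103.9200 = 100.3400.

100.3400


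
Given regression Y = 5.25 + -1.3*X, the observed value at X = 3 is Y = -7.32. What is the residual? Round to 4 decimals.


Fitted value at X = 3 is yhat = 5.25 + -1.3*3 = 1.3500.
Residual = -7.32 - 1.3500 = -8.6700.

-8.6700


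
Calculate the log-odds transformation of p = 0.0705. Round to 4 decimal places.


Compute the odds: 0.0705/0.9295 = 0.0758.
Take the natural log: ln(0.0758) = -2.5790.

-2.5790


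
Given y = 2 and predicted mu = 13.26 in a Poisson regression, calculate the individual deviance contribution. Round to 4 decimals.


First: ln(2/13.26) = -1.891605.
Then: 2 * -1.891605 = -3.783210.
y - mu = 2 - 13.26 = -11.26.
D = 2(-3.783210 - -11.26) = 14.953580, which rounds to 14.9536.

14.9536


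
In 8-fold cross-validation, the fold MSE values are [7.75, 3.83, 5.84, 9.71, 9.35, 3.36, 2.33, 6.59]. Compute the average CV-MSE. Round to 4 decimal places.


Sum of fold MSEs = 48.7600.
Average = 48.7600 / 8 = 6.0950.

6.0950


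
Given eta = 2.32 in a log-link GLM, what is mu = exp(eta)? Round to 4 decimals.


Apply the inverse link:
mu = e^2.32 = 10.1757.

10.1757


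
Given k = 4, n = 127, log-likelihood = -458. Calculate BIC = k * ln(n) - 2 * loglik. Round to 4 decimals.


k * ln(n) = 4 * ln(127) = 4 * 4.844187 = 19.376748.
-2 * loglik = -2 * (-458) = 916.
BIC = 19.376748 + 916 = 935.376748, which rounds to 935.3767.

935.3767


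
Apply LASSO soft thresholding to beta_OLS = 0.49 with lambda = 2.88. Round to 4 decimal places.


Check: |0.49| = 0.49 vs lambda = 2.88.
Since |beta| <= lambda, the coefficient is set to 0.
Soft-thresholded coefficient = 0.0000.

0.0000


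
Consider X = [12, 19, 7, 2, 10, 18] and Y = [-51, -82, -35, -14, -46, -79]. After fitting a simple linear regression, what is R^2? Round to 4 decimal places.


The fitted line is Y = -5.8155 + -4.0016*X.
SSres = 10.8328, SStot = 3394.8333.
R^2 = 1 - SSres/SStot = 0.9968.

0.9968


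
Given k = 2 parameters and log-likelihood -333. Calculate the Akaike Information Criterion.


AIC = 2*2 - 2*(-333).
= 4 + 666 = 670.

670


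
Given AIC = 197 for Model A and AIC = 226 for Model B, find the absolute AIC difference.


Absolute difference = |197 - 226| = 29.
The model with lower AIC (A) is preferred.

29


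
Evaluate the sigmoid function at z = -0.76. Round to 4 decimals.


First, exp(0.7600) = 2.1383.
Then sigma(z) = 1/(1 + 2.1383) = 0.3186.

0.3186


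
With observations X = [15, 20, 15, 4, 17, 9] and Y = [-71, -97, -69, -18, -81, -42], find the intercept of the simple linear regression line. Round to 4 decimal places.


Compute b1 = -4.8839 from the OLS formula.
With xbar = 13.3333 and ybar = -63.0000, the intercept is:
b0 = -63.0000 - -4.8839 * 13.3333 = 2.1181.

2.1181


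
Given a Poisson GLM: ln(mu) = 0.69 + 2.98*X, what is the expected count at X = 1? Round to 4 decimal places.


Linear predictor: eta = 0.69 + (2.98)(1) = 3.6700.
Expected count: mu = exp(3.6700) = 39.2519.

39.2519


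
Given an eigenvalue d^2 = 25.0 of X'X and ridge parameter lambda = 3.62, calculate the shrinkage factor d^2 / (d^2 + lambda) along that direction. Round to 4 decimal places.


Denominator = d^2 + lambda = 25.0 + 3.62 = 28.6200.
Shrinkage = 25.0 / 28.6200 = 0.8735.

0.8735


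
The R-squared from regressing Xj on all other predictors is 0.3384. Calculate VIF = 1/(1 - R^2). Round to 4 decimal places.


Using VIF = 1/(1 - R^2_j):
1 - 0.3384 = 0.6616.
VIF = 1.5115.

1.5115


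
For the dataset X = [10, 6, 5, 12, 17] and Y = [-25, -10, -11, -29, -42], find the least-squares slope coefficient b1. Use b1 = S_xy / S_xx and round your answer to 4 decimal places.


The sample means are xbar = 10.0000 and ybar = -23.4000.
Compute S_xx = 94.0000 and S_xy = -257.0000.
Slope b1 = S_xy / S_xx = -257.0000 / 94.0000 = -2.7340.

-2.7340


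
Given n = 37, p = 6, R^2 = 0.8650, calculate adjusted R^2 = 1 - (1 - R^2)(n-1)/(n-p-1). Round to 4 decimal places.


Adjusted R^2 = 1 - (1 - R^2) * (n-1)/(n-p-1).
(1 - R^2) = 0.1350.
(n-1)/(n-p-1) = 36/30.
(1 - R^2) * (n-1) = 0.1350 * 36 = 4.8600.
Divide by (n-p-1): 4.8600 / 30 = 0.1620.
Adj R^2 = 1 - 0.1620 = 0.8380.

0.8380


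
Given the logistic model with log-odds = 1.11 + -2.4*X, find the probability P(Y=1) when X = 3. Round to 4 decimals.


Linear predictor: z = 1.11 + -2.4 * 3 = -6.0900.
P = 1/(1 + exp(6.0900)) = 1/(1 + 441.4214) = 0.0023.

0.0023


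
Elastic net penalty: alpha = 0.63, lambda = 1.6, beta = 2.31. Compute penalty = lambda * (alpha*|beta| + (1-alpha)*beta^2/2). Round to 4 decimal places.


alpha * |beta| = 0.63 * 2.31 = 1.4553.
(1-alpha) * beta^2/2 = 0.37 * 5.3361/2 = 0.9872.
Total = 1.6 * (1.4553 + 0.9872) = 3.9080.

3.9080


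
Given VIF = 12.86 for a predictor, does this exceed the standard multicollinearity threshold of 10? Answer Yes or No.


The threshold is 10.
VIF = 12.86 is >= 10.
Multicollinearity indication: Yes.

Yes


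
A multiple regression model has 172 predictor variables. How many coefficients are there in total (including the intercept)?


Each predictor gets one coefficient, plus one intercept.
Total parameters = 172 + 1 = 173.

173


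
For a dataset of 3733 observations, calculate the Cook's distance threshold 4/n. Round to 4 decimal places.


Using the rule of thumb:
Threshold = 4 / 3733 = 0.0011.

0.0011


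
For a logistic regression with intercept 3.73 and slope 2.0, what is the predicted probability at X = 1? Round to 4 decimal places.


Compute z = 3.73 + (2.0)(1) = 5.7300.
exp(-z) = 0.0032.
P = 1/(1 + 0.0032) = 0.9968.

0.9968


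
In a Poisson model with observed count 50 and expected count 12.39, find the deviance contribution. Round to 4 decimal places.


First: ln(50/12.39) = 1.395133.
Then: 50 * 1.395133 = 69.756650.
y - mu = 50 - 12.39 = 37.61.
D = 2(69.756650 - 37.61) = 64.293300, which rounds to 64.2933.

64.2933


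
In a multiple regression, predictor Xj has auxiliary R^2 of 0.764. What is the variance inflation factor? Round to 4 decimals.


Denominator: 1 - 0.764 = 0.236.
VIF = 1 / 0.236 = 4.2373.

4.2373


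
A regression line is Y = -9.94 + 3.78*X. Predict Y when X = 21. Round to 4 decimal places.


Predicted value:
Y = -9.94 + (3.78)(21) = -9.94 + 79.3800 = 69.4400.

69.4400


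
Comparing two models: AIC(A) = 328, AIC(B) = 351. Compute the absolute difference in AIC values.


Absolute difference = |328 - 351| = 23.
The model with lower AIC (A) is preferred.

23


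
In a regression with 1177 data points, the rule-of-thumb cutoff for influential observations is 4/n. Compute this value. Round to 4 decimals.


The threshold is 4/n.
4/1177 = 0.0034.

0.0034


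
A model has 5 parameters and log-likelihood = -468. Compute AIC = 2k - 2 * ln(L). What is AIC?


Compute:
2k = 2*5 = 10.
-2*loglik = -2*(-468) = 936.
AIC = 10 + 936 = 946.

946


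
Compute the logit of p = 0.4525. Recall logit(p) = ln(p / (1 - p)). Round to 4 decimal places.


Compute the odds: 0.4525/0.5475 = 0.8265.
Take the natural log: ln(0.8265) = -0.1906.

-0.1906


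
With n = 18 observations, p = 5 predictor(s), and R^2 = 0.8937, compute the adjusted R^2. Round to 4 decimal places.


Plug in: Adj R^2 = 1 - (1 - 0.8937) * 17/12.
= 1 - 0.1063 * 17/12
= 1 - 1.8071 / 12
= 1 - 0.1506 = 0.8494.

0.8494


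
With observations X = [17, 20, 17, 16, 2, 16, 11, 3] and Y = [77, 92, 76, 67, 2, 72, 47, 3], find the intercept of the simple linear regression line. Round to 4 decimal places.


First find the slope: b1 = 5.0572.
Means: xbar = 12.7500, ybar = 54.5000.
b0 = ybar - b1 * xbar = 54.5000 - 5.0572 * 12.7500 = -9.9791.

-9.9791


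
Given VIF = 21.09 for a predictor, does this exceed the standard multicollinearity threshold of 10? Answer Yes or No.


The threshold is 10.
VIF = 21.09 is >= 10.
Multicollinearity indication: Yes.

Yes


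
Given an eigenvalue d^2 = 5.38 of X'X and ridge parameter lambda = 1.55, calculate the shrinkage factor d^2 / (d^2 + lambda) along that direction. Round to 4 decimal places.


d^2 + lambda = 5.38 + 1.55 = 6.9300.
Shrinkage factor = 5.38/6.9300 = 0.7763.

0.7763


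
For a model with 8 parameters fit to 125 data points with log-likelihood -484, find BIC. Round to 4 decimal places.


ln(125) = 4.828314.
k * ln(n) = 8 * 4.828314 = 38.626512.
-2L = 968.
BIC = 38.626512 + 968 = 1006.626512, which rounds to 1006.6265.

1006.6265


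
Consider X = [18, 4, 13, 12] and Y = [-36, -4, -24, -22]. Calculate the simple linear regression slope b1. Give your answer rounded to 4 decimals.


First compute the means: xbar = 11.7500, ybar = -21.5000.
Then S_xx = sum((xi - xbar)^2) = 100.7500.
S_xy = sum((xi - xbar)(yi - ybar)) = -229.5000.
b1 = S_xy / S_xx = -229.5000 / 100.7500 = -2.2779.

-2.2779


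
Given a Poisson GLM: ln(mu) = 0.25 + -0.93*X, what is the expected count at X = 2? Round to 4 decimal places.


eta = 0.25 + -0.93 * 2 = -1.6100.
mu = exp(-1.6100) = 0.1999.

0.1999


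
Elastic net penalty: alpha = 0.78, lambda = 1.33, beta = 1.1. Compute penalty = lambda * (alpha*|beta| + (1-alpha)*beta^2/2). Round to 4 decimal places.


L1 component = 0.78 * |1.1| = 0.8580.
L2 component = 0.22 * 1.1^2 / 2 = 0.1331.
Penalty = 1.33 * (0.8580 + 0.1331) = 1.33 * 0.9911 = 1.3182.

1.3182


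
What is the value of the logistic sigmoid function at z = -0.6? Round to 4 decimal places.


exp(0.6000) = 1.8221.
1 + exp(-z) = 2.8221.
sigmoid = 1/2.8221 = 0.3543.

0.3543


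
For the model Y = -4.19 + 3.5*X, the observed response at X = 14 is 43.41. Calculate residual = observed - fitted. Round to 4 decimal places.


Fitted value at X = 14 is yhat = -4.19 + 3.5*14 = 44.8100.
Residual = 43.41 - 44.8100 = -1.4000.

-1.4000


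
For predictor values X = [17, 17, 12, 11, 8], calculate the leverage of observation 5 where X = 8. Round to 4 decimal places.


Mean of X: xbar = 13.0000.
SXX = 62.0000.
For X = 8: h = 1/5 + (8 - 13.0000)^2/62.0000 = 0.6032.

0.6032


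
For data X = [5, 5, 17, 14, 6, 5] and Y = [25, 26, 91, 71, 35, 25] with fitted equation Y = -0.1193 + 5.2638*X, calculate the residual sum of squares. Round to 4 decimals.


Compute predicted values, then residuals = yi - yhat_i.
Residuals: [-1.1997, -0.1997, 1.6347, -2.5739, 3.5365, -1.1997].
SSres = sum(residual^2) = 24.7225.

24.7225


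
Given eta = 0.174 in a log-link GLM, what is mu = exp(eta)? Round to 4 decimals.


The inverse log link gives:
mu = exp(0.174) = 1.1901.

1.1901


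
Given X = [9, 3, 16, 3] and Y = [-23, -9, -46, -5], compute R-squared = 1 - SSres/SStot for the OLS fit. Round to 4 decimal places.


After computing the OLS fit (b0=2.3312, b1=-2.9782):
SSres = 10.9455, SStot = 1028.7500.
R^2 = 1 - 10.9455/1028.7500 = 0.9894.

0.9894


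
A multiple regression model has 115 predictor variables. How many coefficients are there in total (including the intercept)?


Each predictor gets one coefficient, plus one intercept.
Total parameters = 115 + 1 = 116.

116


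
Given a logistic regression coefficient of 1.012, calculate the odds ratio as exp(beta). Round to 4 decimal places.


Odds ratio = exp(beta) = exp(1.012).
= 2.7511.

2.7511


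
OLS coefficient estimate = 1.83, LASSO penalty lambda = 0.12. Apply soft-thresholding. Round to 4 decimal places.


|beta_OLS| = 1.83.
lambda = 0.12.
Since |beta| > lambda, coefficient = sign(beta)*(|beta| - lambda) = 1.7100.
Result = 1.7100.

1.7100


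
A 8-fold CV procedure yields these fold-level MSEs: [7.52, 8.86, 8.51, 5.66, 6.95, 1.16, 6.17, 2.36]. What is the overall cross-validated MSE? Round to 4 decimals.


Total MSE across folds = 47.1900.
CV-MSE = 47.1900/8 = 5.8988.

5.8988


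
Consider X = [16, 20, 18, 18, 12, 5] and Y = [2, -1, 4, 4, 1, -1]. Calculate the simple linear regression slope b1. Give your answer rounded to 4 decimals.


First compute the means: xbar = 14.8333, ybar = 1.5000.
Then S_xx = sum((xi - xbar)^2) = 152.8333.
S_xy = sum((xi - xbar)(yi - ybar)) = 29.5000.
b1 = S_xy / S_xx = 29.5000 / 152.8333 = 0.1930.

0.1930


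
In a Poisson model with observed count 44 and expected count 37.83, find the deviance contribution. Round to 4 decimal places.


y/mu = 44/37.83 = 1.163098 (approx.), and ln(44/37.83) = 0.151087.
y * ln(y/mu) = 44 * 0.151087 = 6.647828.
y - mu = 6.17.
D = 2 * (6.647828 - 6.17) = 0.955656, which rounds to 0.9557.

0.9557


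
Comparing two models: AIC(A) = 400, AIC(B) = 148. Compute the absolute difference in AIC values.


Absolute difference = |400 - 148| = 252.
The model with lower AIC (B) is preferred.

252


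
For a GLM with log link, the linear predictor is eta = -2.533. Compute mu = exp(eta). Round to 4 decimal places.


Apply the inverse link:
mu = e^-2.533 = 0.0794.

0.0794


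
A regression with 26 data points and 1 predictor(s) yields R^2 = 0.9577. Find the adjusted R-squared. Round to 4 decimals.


Adjusted R^2 = 1 - (1 - R^2) * (n-1)/(n-p-1).
(1 - R^2) = 0.0423.
(n-1)/(n-p-1) = 25/24.
(1 - R^2) * (n-1) = 0.0423 * 25 = 1.0575.
Divide by (n-p-1): 1.0575 / 24 = 0.0441.
Adj R^2 = 1 - 0.0441 = 0.9559.

0.9559


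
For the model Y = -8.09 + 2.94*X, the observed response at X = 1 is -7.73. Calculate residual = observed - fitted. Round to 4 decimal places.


Fitted value at X = 1 is yhat = -8.09 + 2.94*1 = -5.1500.
Residual = -7.73 - -5.1500 = -2.5800.

-2.5800


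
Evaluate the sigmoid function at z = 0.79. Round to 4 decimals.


First, exp(-0.7900) = 0.4538.
Then sigma(z) = 1/(1 + 0.4538) = 0.6878.

0.6878


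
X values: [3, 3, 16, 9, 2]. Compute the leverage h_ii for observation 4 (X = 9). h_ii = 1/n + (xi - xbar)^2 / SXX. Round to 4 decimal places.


Compute xbar = 6.6000 with n = 5 observations.
SXX = 141.2000.
Leverage = 1/5 + (9 - 6.6000)^2/141.2000 = 0.2408.

0.2408


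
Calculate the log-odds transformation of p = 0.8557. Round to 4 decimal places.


Compute the odds: 0.8557/0.1443 = 5.9300.
Take the natural log: ln(5.9300) = 1.7800.

1.7800


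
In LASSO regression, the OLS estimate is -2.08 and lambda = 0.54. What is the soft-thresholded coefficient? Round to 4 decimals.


Check: |-2.08| = 2.08 vs lambda = 0.54.
Since |beta| > lambda, coefficient = sign(beta)*(|beta| - lambda) = -1.5400.
Soft-thresholded coefficient = -1.5400.

-1.5400


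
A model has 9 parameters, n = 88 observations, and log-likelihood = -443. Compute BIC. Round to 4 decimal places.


Compute k*ln(n) = 9*ln(88) = 9*4.477337 = 40.296033.
Then -2*loglik = 886.
BIC = 40.296033 + 886 = 926.296033, which rounds to 926.2960.

926.2960


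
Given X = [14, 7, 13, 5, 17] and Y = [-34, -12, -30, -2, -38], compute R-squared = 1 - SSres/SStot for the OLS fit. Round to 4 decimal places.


The fitted line is Y = 10.8889 + -3.0437*X.
SSres = 23.0079, SStot = 956.8000.
R^2 = 1 - SSres/SStot = 0.9760.

0.9760


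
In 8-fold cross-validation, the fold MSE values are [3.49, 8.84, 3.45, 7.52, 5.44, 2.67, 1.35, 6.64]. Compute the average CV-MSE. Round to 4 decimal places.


Sum of fold MSEs = 39.4000.
Average = 39.4000 / 8 = 4.9250.

4.9250


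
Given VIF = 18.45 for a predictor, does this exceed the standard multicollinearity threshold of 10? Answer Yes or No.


Check: VIF = 18.45 vs threshold = 10.
Since 18.45 >= 10, the answer is Yes.

Yes


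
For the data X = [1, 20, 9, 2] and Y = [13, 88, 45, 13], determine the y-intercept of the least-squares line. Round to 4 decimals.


The slope is b1 = 4.0522.
Sample means are xbar = 8.0000 and ybar = 39.7500.
Intercept: b0 = 39.7500 - (4.0522)(8.0000) = 7.3326.

7.3326


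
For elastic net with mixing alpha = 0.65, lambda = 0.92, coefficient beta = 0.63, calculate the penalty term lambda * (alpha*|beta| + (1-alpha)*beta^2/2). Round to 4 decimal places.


L1 component = 0.65 * |0.63| = 0.4095.
L2 component = 0.35 * 0.63^2 / 2 = 0.0695.
Penalty = 0.92 * (0.4095 + 0.0695) = 0.92 * 0.4790 = 0.4406.

0.4406


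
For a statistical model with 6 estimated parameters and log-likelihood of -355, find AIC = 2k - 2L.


AIC = 2*6 - 2*(-355).
= 12 + 710 = 722.

722


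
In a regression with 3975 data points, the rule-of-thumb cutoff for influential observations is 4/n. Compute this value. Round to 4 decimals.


Cook's distance cutoff = 4/n = 4/3975.
= 0.0010.

0.0010


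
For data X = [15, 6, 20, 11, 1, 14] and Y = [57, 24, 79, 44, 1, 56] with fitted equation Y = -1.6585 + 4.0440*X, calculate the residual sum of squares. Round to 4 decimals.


Predicted values from Y = -1.6585 + 4.0440*X.
Residuals: [-2.0015, 1.3945, -0.2215, 1.1745, -1.3855, 1.0425].
SSres = 10.3856.

10.3856
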